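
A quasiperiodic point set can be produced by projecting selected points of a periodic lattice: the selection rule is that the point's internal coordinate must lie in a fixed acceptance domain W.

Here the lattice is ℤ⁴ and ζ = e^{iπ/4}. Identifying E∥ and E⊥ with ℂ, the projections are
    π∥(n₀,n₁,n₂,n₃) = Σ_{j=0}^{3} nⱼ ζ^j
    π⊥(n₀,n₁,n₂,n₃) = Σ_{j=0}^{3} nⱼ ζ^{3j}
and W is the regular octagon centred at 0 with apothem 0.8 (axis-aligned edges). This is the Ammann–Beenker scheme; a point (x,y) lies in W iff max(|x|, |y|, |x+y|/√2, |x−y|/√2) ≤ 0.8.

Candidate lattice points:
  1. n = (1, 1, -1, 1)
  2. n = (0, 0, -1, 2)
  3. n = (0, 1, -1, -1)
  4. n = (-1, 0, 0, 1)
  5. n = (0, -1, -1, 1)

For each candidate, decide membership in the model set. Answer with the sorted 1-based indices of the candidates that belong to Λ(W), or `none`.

4

Internal map: ζ^{3j} for j=0..3 gives (1,0), (−√2/2,√2/2), (0,−1), (√2/2,√2/2).
#1 (1, 1, -1, 1): internal (1.000000, 2.414214); octagon support 2.414214 vs apothem 0.8 → ∉ W
#2 (0, 0, -1, 2): internal (1.414214, 2.414214); octagon support 2.707107 vs apothem 0.8 → ∉ W
#3 (0, 1, -1, -1): internal (-1.414214, 1.000000); octagon support 1.707107 vs apothem 0.8 → ∉ W
#4 (-1, 0, 0, 1): internal (-0.292893, 0.707107); octagon support 0.707107 vs apothem 0.8 → ∈ W
#5 (0, -1, -1, 1): internal (1.414214, 1.000000); octagon support 1.707107 vs apothem 0.8 → ∉ W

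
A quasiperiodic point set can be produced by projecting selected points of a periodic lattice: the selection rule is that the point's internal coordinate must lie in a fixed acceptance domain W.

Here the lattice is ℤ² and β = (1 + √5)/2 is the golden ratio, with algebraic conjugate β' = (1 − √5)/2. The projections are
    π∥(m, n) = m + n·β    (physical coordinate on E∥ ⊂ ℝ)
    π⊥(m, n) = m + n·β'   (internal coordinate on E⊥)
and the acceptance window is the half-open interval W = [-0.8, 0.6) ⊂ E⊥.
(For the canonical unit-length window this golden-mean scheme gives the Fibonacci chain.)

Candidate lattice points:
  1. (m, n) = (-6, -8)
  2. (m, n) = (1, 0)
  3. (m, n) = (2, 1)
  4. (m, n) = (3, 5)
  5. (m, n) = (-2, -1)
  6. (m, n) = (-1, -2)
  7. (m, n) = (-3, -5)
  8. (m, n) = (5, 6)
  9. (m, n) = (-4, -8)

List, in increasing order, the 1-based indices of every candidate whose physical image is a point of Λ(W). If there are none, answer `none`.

4, 6, 7

β' = (1−√5)/2 ≈ -0.618034.
[1] lift (-6,-8): star map gives -1.055728; window check -0.8 ≤ -1.055728 < 0.6 is false → out
[2] lift (1,0): star map gives 1.000000; window check -0.8 ≤ 1.000000 < 0.6 is false → out
[3] lift (2,1): star map gives 1.381966; window check -0.8 ≤ 1.381966 < 0.6 is false → out
[4] lift (3,5): star map gives -0.090170; window check -0.8 ≤ -0.090170 < 0.6 is true → IN Λ
[5] lift (-2,-1): star map gives -1.381966; window check -0.8 ≤ -1.381966 < 0.6 is false → out
[6] lift (-1,-2): star map gives 0.236068; window check -0.8 ≤ 0.236068 < 0.6 is true → IN Λ
[7] lift (-3,-5): star map gives 0.090170; window check -0.8 ≤ 0.090170 < 0.6 is true → IN Λ
[8] lift (5,6): star map gives 1.291796; window check -0.8 ≤ 1.291796 < 0.6 is false → out
[9] lift (-4,-8): star map gives 0.944272; window check -0.8 ≤ 0.944272 < 0.6 is false → out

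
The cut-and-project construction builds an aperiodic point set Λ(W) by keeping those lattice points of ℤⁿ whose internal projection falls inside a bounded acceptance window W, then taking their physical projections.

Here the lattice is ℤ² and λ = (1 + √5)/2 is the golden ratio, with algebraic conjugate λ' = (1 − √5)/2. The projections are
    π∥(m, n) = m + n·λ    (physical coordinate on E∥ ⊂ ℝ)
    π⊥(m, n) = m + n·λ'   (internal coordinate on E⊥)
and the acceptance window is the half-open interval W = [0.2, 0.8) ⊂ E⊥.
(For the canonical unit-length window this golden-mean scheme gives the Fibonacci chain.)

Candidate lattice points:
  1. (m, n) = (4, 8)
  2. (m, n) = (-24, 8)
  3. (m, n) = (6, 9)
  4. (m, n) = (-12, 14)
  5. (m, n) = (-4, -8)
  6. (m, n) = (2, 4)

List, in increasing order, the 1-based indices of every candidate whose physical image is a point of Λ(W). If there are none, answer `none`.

Numerically λ ≈ 1.618034 and λ' = −1/λ ≈ -0.618034.
[1] lift (4,8): star map gives -0.944272; window check 0.2 ≤ -0.944272 < 0.8 is false → out
[2] lift (-24,8): star map gives -28.944272; window check 0.2 ≤ -28.944272 < 0.8 is false → out
[3] lift (6,9): star map gives 0.437694; window check 0.2 ≤ 0.437694 < 0.8 is true → IN Λ
[4] lift (-12,14): star map gives -20.652476; window check 0.2 ≤ -20.652476 < 0.8 is false → out
[5] lift (-4,-8): star map gives 0.944272; window check 0.2 ≤ 0.944272 < 0.8 is false → out
[6] lift (2,4): star map gives -0.472136; window check 0.2 ≤ -0.472136 < 0.8 is false → out

3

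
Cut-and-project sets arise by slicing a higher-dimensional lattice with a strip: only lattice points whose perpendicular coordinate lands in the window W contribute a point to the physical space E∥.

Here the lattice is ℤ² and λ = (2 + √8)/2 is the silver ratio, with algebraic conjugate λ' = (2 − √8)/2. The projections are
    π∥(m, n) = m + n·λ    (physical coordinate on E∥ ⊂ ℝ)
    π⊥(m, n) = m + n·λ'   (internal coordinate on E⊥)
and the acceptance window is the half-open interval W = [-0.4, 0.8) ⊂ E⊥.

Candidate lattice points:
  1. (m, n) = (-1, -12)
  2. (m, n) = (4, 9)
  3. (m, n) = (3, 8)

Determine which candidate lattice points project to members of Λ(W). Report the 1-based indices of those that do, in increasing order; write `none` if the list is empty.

Numerically λ ≈ 2.414214 and λ' = −1/λ ≈ -0.414214.
candidate 1: (m,n)=(-1,-12) → π∥ = -1-12·λ ≈ -29.970563, π⊥ = -1-12·λ' ≈ 3.970563 ∉ [-0.4, 0.8) ⇒ out
candidate 2: (m,n)=(4,9) → π∥ = 4+9·λ ≈ 25.727922, π⊥ = 4+9·λ' ≈ 0.272078 ∈ [-0.4, 0.8) ⇒ IN Λ
candidate 3: (m,n)=(3,8) → π∥ = 3+8·λ ≈ 22.313708, π⊥ = 3+8·λ' ≈ -0.313708 ∈ [-0.4, 0.8) ⇒ IN Λ

2, 3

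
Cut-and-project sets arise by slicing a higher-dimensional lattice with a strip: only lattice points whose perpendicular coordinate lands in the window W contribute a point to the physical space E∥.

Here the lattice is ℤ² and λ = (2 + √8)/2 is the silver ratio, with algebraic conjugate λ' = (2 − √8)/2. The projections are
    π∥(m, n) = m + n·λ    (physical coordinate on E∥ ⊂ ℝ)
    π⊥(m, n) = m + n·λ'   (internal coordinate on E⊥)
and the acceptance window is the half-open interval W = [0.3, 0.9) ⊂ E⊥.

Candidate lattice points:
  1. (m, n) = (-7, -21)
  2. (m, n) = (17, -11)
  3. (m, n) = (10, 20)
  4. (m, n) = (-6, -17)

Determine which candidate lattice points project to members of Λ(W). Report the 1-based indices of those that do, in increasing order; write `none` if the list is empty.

none

Numerically λ ≈ 2.414214 and λ' = −1/λ ≈ -0.414214.
candidate 1: (m,n)=(-7,-21) → π∥ = -7-21·λ ≈ -57.698485, π⊥ = -7-21·λ' ≈ 1.698485 ∉ [0.3, 0.9) ⇒ out
candidate 2: (m,n)=(17,-11) → π∥ = 17-11·λ ≈ -9.556349, π⊥ = 17-11·λ' ≈ 21.556349 ∉ [0.3, 0.9) ⇒ out
candidate 3: (m,n)=(10,20) → π∥ = 10+20·λ ≈ 58.284271, π⊥ = 10+20·λ' ≈ 1.715729 ∉ [0.3, 0.9) ⇒ out
candidate 4: (m,n)=(-6,-17) → π∥ = -6-17·λ ≈ -47.041631, π⊥ = -6-17·λ' ≈ 1.041631 ∉ [0.3, 0.9) ⇒ out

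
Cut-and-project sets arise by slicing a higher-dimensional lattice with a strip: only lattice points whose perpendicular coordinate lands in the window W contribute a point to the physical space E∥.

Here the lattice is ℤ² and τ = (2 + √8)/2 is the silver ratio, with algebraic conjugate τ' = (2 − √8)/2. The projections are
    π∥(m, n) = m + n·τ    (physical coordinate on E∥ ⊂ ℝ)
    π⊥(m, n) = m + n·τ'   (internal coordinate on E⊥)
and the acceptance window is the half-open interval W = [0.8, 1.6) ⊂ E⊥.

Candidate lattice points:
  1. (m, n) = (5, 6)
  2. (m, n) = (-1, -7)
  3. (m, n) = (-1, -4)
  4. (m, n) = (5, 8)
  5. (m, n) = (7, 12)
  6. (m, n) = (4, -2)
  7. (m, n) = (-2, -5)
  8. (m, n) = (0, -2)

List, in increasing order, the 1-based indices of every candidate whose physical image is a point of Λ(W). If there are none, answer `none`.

τ' = (2−√8)/2 ≈ -0.4142.
#1 (5,6): internal coord 5 + (6)·τ' = +2.5147; +2.5147 ∉ [0.8, 1.6) → out
#2 (-1,-7): internal coord -1 + (-7)·τ' = +1.8995; +1.8995 ∉ [0.8, 1.6) → out
#3 (-1,-4): internal coord -1 + (-4)·τ' = +0.6569; +0.6569 ∉ [0.8, 1.6) → out
#4 (5,8): internal coord 5 + (8)·τ' = +1.6863; +1.6863 ∉ [0.8, 1.6) → out
#5 (7,12): internal coord 7 + (12)·τ' = +2.0294; +2.0294 ∉ [0.8, 1.6) → out
#6 (4,-2): internal coord 4 + (-2)·τ' = +4.8284; +4.8284 ∉ [0.8, 1.6) → out
#7 (-2,-5): internal coord -2 + (-5)·τ' = +0.0711; +0.0711 ∉ [0.8, 1.6) → out
#8 (0,-2): internal coord 0 + (-2)·τ' = +0.8284; +0.8284 ∈ [0.8, 1.6) → IN Λ

8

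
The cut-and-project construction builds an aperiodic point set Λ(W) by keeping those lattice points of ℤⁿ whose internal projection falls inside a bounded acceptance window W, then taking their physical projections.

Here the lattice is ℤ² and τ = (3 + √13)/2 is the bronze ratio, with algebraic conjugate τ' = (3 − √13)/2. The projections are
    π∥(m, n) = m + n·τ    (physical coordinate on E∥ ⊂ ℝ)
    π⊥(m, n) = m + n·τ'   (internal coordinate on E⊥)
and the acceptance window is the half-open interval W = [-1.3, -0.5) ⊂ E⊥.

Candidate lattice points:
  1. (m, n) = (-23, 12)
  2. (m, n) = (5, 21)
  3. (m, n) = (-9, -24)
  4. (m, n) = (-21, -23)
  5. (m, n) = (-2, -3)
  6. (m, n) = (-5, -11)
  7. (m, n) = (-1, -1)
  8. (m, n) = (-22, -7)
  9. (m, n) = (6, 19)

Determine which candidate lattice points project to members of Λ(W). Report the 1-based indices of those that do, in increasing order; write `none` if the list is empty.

τ' = (3−√13)/2 ≈ -0.30278.
#1 (-23,12): internal coord -23 + (12)·τ' = -26.63331; -26.63331 ∉ [-1.3, -0.5) → out
#2 (5,21): internal coord 5 + (21)·τ' = -1.35829; -1.35829 ∉ [-1.3, -0.5) → out
#3 (-9,-24): internal coord -9 + (-24)·τ' = -1.73338; -1.73338 ∉ [-1.3, -0.5) → out
#4 (-21,-23): internal coord -21 + (-23)·τ' = -14.03616; -14.03616 ∉ [-1.3, -0.5) → out
#5 (-2,-3): internal coord -2 + (-3)·τ' = -1.09167; -1.09167 ∈ [-1.3, -0.5) → IN Λ
#6 (-5,-11): internal coord -5 + (-11)·τ' = -1.66947; -1.66947 ∉ [-1.3, -0.5) → out
#7 (-1,-1): internal coord -1 + (-1)·τ' = -0.69722; -0.69722 ∈ [-1.3, -0.5) → IN Λ
#8 (-22,-7): internal coord -22 + (-7)·τ' = -19.88057; -19.88057 ∉ [-1.3, -0.5) → out
#9 (6,19): internal coord 6 + (19)·τ' = +0.24726; +0.24726 ∉ [-1.3, -0.5) → out

5, 7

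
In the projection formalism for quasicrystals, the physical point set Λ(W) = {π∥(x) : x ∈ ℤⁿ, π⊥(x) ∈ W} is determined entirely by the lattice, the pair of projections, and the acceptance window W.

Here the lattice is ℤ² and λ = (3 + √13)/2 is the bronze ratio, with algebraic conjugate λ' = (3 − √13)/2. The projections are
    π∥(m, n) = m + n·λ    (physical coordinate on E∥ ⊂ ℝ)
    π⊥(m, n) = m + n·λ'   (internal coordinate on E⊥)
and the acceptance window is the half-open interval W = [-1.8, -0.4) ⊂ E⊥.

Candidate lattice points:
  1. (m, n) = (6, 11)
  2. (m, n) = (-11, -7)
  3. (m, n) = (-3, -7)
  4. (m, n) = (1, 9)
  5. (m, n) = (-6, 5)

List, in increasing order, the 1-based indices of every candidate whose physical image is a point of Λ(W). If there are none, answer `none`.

λ' = (3−√13)/2 ≈ -0.30278.
candidate 1: (m,n)=(6,11) → π∥ = 6+11·λ ≈ 42.33053, π⊥ = 6+11·λ' ≈ 2.66947 ∉ [-1.8, -0.4) ⇒ out
candidate 2: (m,n)=(-11,-7) → π∥ = -11-7·λ ≈ -34.11943, π⊥ = -11-7·λ' ≈ -8.88057 ∉ [-1.8, -0.4) ⇒ out
candidate 3: (m,n)=(-3,-7) → π∥ = -3-7·λ ≈ -26.11943, π⊥ = -3-7·λ' ≈ -0.88057 ∈ [-1.8, -0.4) ⇒ IN Λ
candidate 4: (m,n)=(1,9) → π∥ = 1+9·λ ≈ 30.72498, π⊥ = 1+9·λ' ≈ -1.72498 ∈ [-1.8, -0.4) ⇒ IN Λ
candidate 5: (m,n)=(-6,5) → π∥ = -6+5·λ ≈ 10.51388, π⊥ = -6+5·λ' ≈ -7.51388 ∉ [-1.8, -0.4) ⇒ out

3, 4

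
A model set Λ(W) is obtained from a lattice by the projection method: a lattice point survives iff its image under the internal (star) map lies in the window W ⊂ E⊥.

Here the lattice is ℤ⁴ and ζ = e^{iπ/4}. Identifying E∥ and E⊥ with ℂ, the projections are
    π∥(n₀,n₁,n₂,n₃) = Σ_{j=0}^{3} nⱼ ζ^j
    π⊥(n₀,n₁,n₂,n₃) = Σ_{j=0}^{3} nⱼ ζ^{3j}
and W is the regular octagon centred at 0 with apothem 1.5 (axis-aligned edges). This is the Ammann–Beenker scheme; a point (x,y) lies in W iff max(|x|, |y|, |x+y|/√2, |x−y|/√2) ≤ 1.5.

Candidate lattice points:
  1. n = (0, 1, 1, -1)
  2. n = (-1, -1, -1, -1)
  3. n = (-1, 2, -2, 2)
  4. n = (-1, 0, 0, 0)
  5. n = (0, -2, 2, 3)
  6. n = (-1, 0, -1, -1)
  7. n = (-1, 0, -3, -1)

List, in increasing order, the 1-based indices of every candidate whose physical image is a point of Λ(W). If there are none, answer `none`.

2, 4

π⊥(n) = n₀ + n₁ζ³ + n₂ζ⁶ + n₃ζ⁹ where ζ = e^{iπ/4}.
candidate 1: n = (0, 1, 1, -1) → π⊥ ≈ (-1.4142, -1.0000); max(|x|,|y|,|x±y|/√2) = 1.7071 > 1.5 ⇒ ∉ W
candidate 2: n = (-1, -1, -1, -1) → π⊥ ≈ (-1.0000, -0.4142); max(|x|,|y|,|x±y|/√2) = 1.0000 ≤ 1.5 ⇒ ∈ W
candidate 3: n = (-1, 2, -2, 2) → π⊥ ≈ (-1.0000, +4.8284); max(|x|,|y|,|x±y|/√2) = 4.8284 > 1.5 ⇒ ∉ W
candidate 4: n = (-1, 0, 0, 0) → π⊥ ≈ (-1.0000, +0.0000); max(|x|,|y|,|x±y|/√2) = 1.0000 ≤ 1.5 ⇒ ∈ W
candidate 5: n = (0, -2, 2, 3) → π⊥ ≈ (+3.5355, -1.2929); max(|x|,|y|,|x±y|/√2) = 3.5355 > 1.5 ⇒ ∉ W
candidate 6: n = (-1, 0, -1, -1) → π⊥ ≈ (-1.7071, +0.2929); max(|x|,|y|,|x±y|/√2) = 1.7071 > 1.5 ⇒ ∉ W
candidate 7: n = (-1, 0, -3, -1) → π⊥ ≈ (-1.7071, +2.2929); max(|x|,|y|,|x±y|/√2) = 2.8284 > 1.5 ⇒ ∉ W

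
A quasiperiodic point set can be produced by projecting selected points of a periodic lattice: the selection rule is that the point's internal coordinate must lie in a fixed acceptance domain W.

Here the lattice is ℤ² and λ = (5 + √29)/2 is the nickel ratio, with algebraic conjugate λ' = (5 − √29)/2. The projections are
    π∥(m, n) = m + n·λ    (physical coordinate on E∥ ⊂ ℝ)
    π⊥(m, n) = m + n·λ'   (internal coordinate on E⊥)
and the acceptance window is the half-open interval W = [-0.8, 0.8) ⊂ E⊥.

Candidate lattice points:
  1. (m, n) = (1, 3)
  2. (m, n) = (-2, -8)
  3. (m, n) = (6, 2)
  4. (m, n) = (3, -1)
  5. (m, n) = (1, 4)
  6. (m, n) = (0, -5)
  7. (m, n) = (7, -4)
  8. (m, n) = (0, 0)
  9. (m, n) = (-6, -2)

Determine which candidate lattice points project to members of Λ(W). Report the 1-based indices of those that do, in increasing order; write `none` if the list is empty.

λ' = (5−√29)/2 ≈ -0.192582.
#1 (1,3): internal coord 1 + (3)·λ' = +0.422253; +0.422253 ∈ [-0.8, 0.8) → IN Λ
#2 (-2,-8): internal coord -2 + (-8)·λ' = -0.459341; -0.459341 ∈ [-0.8, 0.8) → IN Λ
#3 (6,2): internal coord 6 + (2)·λ' = +5.614835; +5.614835 ∉ [-0.8, 0.8) → out
#4 (3,-1): internal coord 3 + (-1)·λ' = +3.192582; +3.192582 ∉ [-0.8, 0.8) → out
#5 (1,4): internal coord 1 + (4)·λ' = +0.229670; +0.229670 ∈ [-0.8, 0.8) → IN Λ
#6 (0,-5): internal coord 0 + (-5)·λ' = +0.962912; +0.962912 ∉ [-0.8, 0.8) → out
#7 (7,-4): internal coord 7 + (-4)·λ' = +7.770330; +7.770330 ∉ [-0.8, 0.8) → out
#8 (0,0): internal coord 0 + (0)·λ' = +0.000000; +0.000000 ∈ [-0.8, 0.8) → IN Λ
#9 (-6,-2): internal coord -6 + (-2)·λ' = -5.614835; -5.614835 ∉ [-0.8, 0.8) → out

1, 2, 5, 8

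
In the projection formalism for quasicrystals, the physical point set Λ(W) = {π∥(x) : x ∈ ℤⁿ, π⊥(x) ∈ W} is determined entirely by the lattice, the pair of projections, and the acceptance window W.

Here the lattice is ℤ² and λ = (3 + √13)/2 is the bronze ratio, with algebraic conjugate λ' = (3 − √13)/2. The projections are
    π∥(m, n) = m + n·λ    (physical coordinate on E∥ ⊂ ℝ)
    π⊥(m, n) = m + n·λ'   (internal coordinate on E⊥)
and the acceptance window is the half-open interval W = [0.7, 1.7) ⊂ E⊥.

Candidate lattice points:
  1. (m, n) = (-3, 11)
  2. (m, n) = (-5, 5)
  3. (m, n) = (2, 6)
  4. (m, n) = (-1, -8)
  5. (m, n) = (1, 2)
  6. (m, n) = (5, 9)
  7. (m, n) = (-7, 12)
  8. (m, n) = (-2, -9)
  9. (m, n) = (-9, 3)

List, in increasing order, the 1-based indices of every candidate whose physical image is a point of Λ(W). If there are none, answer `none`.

λ' = (3−√13)/2 ≈ -0.302776.
candidate 1: (m,n)=(-3,11) → π∥ = -3+11·λ ≈ 33.330532, π⊥ = -3+11·λ' ≈ -6.330532 ∉ [0.7, 1.7) ⇒ out
candidate 2: (m,n)=(-5,5) → π∥ = -5+5·λ ≈ 11.513878, π⊥ = -5+5·λ' ≈ -6.513878 ∉ [0.7, 1.7) ⇒ out
candidate 3: (m,n)=(2,6) → π∥ = 2+6·λ ≈ 21.816654, π⊥ = 2+6·λ' ≈ 0.183346 ∉ [0.7, 1.7) ⇒ out
candidate 4: (m,n)=(-1,-8) → π∥ = -1-8·λ ≈ -27.422205, π⊥ = -1-8·λ' ≈ 1.422205 ∈ [0.7, 1.7) ⇒ IN Λ
candidate 5: (m,n)=(1,2) → π∥ = 1+2·λ ≈ 7.605551, π⊥ = 1+2·λ' ≈ 0.394449 ∉ [0.7, 1.7) ⇒ out
candidate 6: (m,n)=(5,9) → π∥ = 5+9·λ ≈ 34.724981, π⊥ = 5+9·λ' ≈ 2.275019 ∉ [0.7, 1.7) ⇒ out
candidate 7: (m,n)=(-7,12) → π∥ = -7+12·λ ≈ 32.633308, π⊥ = -7+12·λ' ≈ -10.633308 ∉ [0.7, 1.7) ⇒ out
candidate 8: (m,n)=(-2,-9) → π∥ = -2-9·λ ≈ -31.724981, π⊥ = -2-9·λ' ≈ 0.724981 ∈ [0.7, 1.7) ⇒ IN Λ
candidate 9: (m,n)=(-9,3) → π∥ = -9+3·λ ≈ 0.908327, π⊥ = -9+3·λ' ≈ -9.908327 ∉ [0.7, 1.7) ⇒ out

4, 8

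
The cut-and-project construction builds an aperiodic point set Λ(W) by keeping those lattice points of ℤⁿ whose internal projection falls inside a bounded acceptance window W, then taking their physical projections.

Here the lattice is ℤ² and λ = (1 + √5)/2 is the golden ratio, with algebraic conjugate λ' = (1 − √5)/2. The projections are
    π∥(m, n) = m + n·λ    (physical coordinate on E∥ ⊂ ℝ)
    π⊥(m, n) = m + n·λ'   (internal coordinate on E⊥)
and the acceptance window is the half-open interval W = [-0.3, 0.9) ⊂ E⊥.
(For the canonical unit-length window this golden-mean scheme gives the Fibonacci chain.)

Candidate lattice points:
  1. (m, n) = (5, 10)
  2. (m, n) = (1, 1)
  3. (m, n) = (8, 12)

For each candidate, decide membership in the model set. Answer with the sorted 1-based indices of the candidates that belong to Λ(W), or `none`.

2, 3

λ' = (1−√5)/2 ≈ -0.618034.
[1] lift (5,10): star map gives -1.180340; window check -0.3 ≤ -1.180340 < 0.9 is false → out
[2] lift (1,1): star map gives 0.381966; window check -0.3 ≤ 0.381966 < 0.9 is true → IN Λ
[3] lift (8,12): star map gives 0.583592; window check -0.3 ≤ 0.583592 < 0.9 is true → IN Λ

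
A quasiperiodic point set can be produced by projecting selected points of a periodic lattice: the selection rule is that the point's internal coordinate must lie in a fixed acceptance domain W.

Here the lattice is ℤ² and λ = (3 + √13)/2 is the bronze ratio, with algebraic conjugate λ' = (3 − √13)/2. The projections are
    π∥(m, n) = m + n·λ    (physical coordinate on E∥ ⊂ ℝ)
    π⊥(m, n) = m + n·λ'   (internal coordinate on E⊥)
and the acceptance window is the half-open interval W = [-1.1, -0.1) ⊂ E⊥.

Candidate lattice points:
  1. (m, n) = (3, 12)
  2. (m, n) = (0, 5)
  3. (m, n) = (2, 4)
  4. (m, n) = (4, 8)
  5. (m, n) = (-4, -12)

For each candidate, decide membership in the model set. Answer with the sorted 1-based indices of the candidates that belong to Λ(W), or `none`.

1, 5

Compute λ' = (3−√13)/2 = -0.3028, so π⊥(m,n) = m -0.3028·n.
candidate 1: (m,n)=(3,12) → π∥ = 3+12·λ ≈ 42.6333, π⊥ = 3+12·λ' ≈ -0.6333 ∈ [-1.1, -0.1) ⇒ IN Λ
candidate 2: (m,n)=(0,5) → π∥ = 0+5·λ ≈ 16.5139, π⊥ = 0+5·λ' ≈ -1.5139 ∉ [-1.1, -0.1) ⇒ out
candidate 3: (m,n)=(2,4) → π∥ = 2+4·λ ≈ 15.2111, π⊥ = 2+4·λ' ≈ 0.7889 ∉ [-1.1, -0.1) ⇒ out
candidate 4: (m,n)=(4,8) → π∥ = 4+8·λ ≈ 30.4222, π⊥ = 4+8·λ' ≈ 1.5778 ∉ [-1.1, -0.1) ⇒ out
candidate 5: (m,n)=(-4,-12) → π∥ = -4-12·λ ≈ -43.6333, π⊥ = -4-12·λ' ≈ -0.3667 ∈ [-1.1, -0.1) ⇒ IN Λ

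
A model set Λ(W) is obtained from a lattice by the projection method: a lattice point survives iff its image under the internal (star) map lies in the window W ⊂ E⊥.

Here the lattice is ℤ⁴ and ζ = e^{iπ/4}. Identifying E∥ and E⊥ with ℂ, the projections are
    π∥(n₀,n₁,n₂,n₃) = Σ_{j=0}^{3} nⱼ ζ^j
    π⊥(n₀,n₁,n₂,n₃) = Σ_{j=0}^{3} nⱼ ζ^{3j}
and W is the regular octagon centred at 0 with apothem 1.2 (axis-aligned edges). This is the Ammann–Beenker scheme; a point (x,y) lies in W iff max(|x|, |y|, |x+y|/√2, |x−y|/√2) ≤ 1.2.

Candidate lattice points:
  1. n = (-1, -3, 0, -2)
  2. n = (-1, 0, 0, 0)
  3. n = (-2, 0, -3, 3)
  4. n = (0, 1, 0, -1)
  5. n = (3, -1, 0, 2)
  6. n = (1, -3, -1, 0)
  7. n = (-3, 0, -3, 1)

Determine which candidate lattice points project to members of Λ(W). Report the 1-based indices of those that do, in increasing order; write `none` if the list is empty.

2

π⊥(n) = n₀ + n₁ζ³ + n₂ζ⁶ + n₃ζ⁹ where ζ = e^{iπ/4}.
#1 (-1, -3, 0, -2): internal (-0.29289, -3.53553); octagon support 3.53553 vs apothem 1.2 → ∉ W
#2 (-1, 0, 0, 0): internal (-1.00000, 0.00000); octagon support 1.00000 vs apothem 1.2 → ∈ W
#3 (-2, 0, -3, 3): internal (0.12132, 5.12132); octagon support 5.12132 vs apothem 1.2 → ∉ W
#4 (0, 1, 0, -1): internal (-1.41421, 0.00000); octagon support 1.41421 vs apothem 1.2 → ∉ W
#5 (3, -1, 0, 2): internal (5.12132, 0.70711); octagon support 5.12132 vs apothem 1.2 → ∉ W
#6 (1, -3, -1, 0): internal (3.12132, -1.12132); octagon support 3.12132 vs apothem 1.2 → ∉ W
#7 (-3, 0, -3, 1): internal (-2.29289, 3.70711); octagon support 4.24264 vs apothem 1.2 → ∉ W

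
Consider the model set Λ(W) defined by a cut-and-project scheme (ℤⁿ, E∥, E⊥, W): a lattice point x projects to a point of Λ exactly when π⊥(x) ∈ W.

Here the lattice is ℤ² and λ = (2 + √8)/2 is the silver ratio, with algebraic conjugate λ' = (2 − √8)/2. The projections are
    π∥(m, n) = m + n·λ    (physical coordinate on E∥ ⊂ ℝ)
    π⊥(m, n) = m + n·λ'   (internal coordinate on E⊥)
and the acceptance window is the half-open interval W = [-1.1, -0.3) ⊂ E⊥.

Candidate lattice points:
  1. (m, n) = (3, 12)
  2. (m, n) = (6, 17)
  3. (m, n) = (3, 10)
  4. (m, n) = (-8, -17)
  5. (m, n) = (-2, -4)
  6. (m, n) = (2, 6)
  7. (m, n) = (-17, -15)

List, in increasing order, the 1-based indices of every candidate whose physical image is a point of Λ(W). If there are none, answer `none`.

2, 4, 5, 6

Numerically λ ≈ 2.414214 and λ' = −1/λ ≈ -0.414214.
[1] lift (3,12): star map gives -1.970563; window check -1.1 ≤ -1.970563 < -0.3 is false → out
[2] lift (6,17): star map gives -1.041631; window check -1.1 ≤ -1.041631 < -0.3 is true → IN Λ
[3] lift (3,10): star map gives -1.142136; window check -1.1 ≤ -1.142136 < -0.3 is false → out
[4] lift (-8,-17): star map gives -0.958369; window check -1.1 ≤ -0.958369 < -0.3 is true → IN Λ
[5] lift (-2,-4): star map gives -0.343146; window check -1.1 ≤ -0.343146 < -0.3 is true → IN Λ
[6] lift (2,6): star map gives -0.485281; window check -1.1 ≤ -0.485281 < -0.3 is true → IN Λ
[7] lift (-17,-15): star map gives -10.786797; window check -1.1 ≤ -10.786797 < -0.3 is false → out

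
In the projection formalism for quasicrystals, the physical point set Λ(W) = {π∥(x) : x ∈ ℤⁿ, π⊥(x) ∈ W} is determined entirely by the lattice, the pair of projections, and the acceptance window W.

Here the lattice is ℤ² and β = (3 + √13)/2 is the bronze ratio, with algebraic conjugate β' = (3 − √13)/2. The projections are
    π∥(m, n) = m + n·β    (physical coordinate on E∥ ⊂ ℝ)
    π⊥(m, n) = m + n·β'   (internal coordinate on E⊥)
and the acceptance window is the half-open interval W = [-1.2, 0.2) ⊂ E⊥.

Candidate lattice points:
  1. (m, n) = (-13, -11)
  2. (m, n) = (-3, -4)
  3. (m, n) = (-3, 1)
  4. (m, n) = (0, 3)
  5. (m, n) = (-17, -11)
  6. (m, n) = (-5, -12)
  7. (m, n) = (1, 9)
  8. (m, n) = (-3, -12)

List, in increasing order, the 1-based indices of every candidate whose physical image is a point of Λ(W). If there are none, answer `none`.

4

Compute β' = (3−√13)/2 = -0.302776, so π⊥(m,n) = m -0.302776·n.
candidate 1: (m,n)=(-13,-11) → π∥ = -13-11·β ≈ -49.330532, π⊥ = -13-11·β' ≈ -9.669468 ∉ [-1.2, 0.2) ⇒ out
candidate 2: (m,n)=(-3,-4) → π∥ = -3-4·β ≈ -16.211103, π⊥ = -3-4·β' ≈ -1.788897 ∉ [-1.2, 0.2) ⇒ out
candidate 3: (m,n)=(-3,1) → π∥ = -3+1·β ≈ 0.302776, π⊥ = -3+1·β' ≈ -3.302776 ∉ [-1.2, 0.2) ⇒ out
candidate 4: (m,n)=(0,3) → π∥ = 0+3·β ≈ 9.908327, π⊥ = 0+3·β' ≈ -0.908327 ∈ [-1.2, 0.2) ⇒ IN Λ
candidate 5: (m,n)=(-17,-11) → π∥ = -17-11·β ≈ -53.330532, π⊥ = -17-11·β' ≈ -13.669468 ∉ [-1.2, 0.2) ⇒ out
candidate 6: (m,n)=(-5,-12) → π∥ = -5-12·β ≈ -44.633308, π⊥ = -5-12·β' ≈ -1.366692 ∉ [-1.2, 0.2) ⇒ out
candidate 7: (m,n)=(1,9) → π∥ = 1+9·β ≈ 30.724981, π⊥ = 1+9·β' ≈ -1.724981 ∉ [-1.2, 0.2) ⇒ out
candidate 8: (m,n)=(-3,-12) → π∥ = -3-12·β ≈ -42.633308, π⊥ = -3-12·β' ≈ 0.633308 ∉ [-1.2, 0.2) ⇒ out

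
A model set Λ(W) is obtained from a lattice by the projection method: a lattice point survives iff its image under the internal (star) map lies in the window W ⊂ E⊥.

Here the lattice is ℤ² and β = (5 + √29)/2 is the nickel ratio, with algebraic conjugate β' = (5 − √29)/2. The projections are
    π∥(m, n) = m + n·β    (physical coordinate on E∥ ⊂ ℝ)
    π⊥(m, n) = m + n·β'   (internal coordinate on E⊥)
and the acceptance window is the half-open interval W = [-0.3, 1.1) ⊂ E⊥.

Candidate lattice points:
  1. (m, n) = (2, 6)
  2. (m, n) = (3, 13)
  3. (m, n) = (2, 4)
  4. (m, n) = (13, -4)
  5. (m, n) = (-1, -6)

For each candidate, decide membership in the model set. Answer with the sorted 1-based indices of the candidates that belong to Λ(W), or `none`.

1, 2, 5

Numerically β ≈ 5.192582 and β' = −1/β ≈ -0.192582.
#1 (2,6): internal coord 2 + (6)·β' = +0.844506; +0.844506 ∈ [-0.3, 1.1) → IN Λ
#2 (3,13): internal coord 3 + (13)·β' = +0.496429; +0.496429 ∈ [-0.3, 1.1) → IN Λ
#3 (2,4): internal coord 2 + (4)·β' = +1.229670; +1.229670 ∉ [-0.3, 1.1) → out
#4 (13,-4): internal coord 13 + (-4)·β' = +13.770330; +13.770330 ∉ [-0.3, 1.1) → out
#5 (-1,-6): internal coord -1 + (-6)·β' = +0.155494; +0.155494 ∈ [-0.3, 1.1) → IN Λ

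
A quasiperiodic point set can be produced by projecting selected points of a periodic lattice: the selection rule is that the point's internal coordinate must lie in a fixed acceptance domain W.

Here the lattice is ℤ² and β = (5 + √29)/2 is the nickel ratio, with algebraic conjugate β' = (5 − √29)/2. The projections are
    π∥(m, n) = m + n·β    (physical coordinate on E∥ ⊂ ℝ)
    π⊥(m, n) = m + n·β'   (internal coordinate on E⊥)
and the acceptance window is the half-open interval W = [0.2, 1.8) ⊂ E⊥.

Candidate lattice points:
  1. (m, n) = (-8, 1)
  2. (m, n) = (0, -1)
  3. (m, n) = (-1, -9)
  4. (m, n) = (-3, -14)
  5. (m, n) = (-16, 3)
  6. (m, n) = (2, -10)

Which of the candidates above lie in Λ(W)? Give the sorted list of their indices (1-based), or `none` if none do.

3

Numerically β ≈ 5.19258 and β' = −1/β ≈ -0.19258.
candidate 1: (m,n)=(-8,1) → π∥ = -8+1·β ≈ -2.80742, π⊥ = -8+1·β' ≈ -8.19258 ∉ [0.2, 1.8) ⇒ out
candidate 2: (m,n)=(0,-1) → π∥ = 0-1·β ≈ -5.19258, π⊥ = 0-1·β' ≈ 0.19258 ∉ [0.2, 1.8) ⇒ out
candidate 3: (m,n)=(-1,-9) → π∥ = -1-9·β ≈ -47.73324, π⊥ = -1-9·β' ≈ 0.73324 ∈ [0.2, 1.8) ⇒ IN Λ
candidate 4: (m,n)=(-3,-14) → π∥ = -3-14·β ≈ -75.69615, π⊥ = -3-14·β' ≈ -0.30385 ∉ [0.2, 1.8) ⇒ out
candidate 5: (m,n)=(-16,3) → π∥ = -16+3·β ≈ -0.42225, π⊥ = -16+3·β' ≈ -16.57775 ∉ [0.2, 1.8) ⇒ out
candidate 6: (m,n)=(2,-10) → π∥ = 2-10·β ≈ -49.92582, π⊥ = 2-10·β' ≈ 3.92582 ∉ [0.2, 1.8) ⇒ out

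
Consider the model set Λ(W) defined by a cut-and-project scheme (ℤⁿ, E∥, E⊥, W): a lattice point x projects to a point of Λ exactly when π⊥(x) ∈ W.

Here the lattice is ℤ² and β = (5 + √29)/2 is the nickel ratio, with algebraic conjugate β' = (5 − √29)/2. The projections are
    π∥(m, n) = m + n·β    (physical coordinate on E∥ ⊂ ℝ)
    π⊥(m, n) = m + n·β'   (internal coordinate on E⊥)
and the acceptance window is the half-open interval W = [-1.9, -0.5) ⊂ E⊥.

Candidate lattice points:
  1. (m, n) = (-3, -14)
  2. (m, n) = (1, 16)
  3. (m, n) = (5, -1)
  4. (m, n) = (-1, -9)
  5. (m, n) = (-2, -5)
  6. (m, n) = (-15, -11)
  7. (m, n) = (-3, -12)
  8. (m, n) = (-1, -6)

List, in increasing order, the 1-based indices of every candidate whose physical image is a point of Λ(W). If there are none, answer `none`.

β' = (5−√29)/2 ≈ -0.19258.
#1 (-3,-14): internal coord -3 + (-14)·β' = -0.30385; -0.30385 ∉ [-1.9, -0.5) → out
#2 (1,16): internal coord 1 + (16)·β' = -2.08132; -2.08132 ∉ [-1.9, -0.5) → out
#3 (5,-1): internal coord 5 + (-1)·β' = +5.19258; +5.19258 ∉ [-1.9, -0.5) → out
#4 (-1,-9): internal coord -1 + (-9)·β' = +0.73324; +0.73324 ∉ [-1.9, -0.5) → out
#5 (-2,-5): internal coord -2 + (-5)·β' = -1.03709; -1.03709 ∈ [-1.9, -0.5) → IN Λ
#6 (-15,-11): internal coord -15 + (-11)·β' = -12.88159; -12.88159 ∉ [-1.9, -0.5) → out
#7 (-3,-12): internal coord -3 + (-12)·β' = -0.68901; -0.68901 ∈ [-1.9, -0.5) → IN Λ
#8 (-1,-6): internal coord -1 + (-6)·β' = +0.15549; +0.15549 ∉ [-1.9, -0.5) → out

5, 7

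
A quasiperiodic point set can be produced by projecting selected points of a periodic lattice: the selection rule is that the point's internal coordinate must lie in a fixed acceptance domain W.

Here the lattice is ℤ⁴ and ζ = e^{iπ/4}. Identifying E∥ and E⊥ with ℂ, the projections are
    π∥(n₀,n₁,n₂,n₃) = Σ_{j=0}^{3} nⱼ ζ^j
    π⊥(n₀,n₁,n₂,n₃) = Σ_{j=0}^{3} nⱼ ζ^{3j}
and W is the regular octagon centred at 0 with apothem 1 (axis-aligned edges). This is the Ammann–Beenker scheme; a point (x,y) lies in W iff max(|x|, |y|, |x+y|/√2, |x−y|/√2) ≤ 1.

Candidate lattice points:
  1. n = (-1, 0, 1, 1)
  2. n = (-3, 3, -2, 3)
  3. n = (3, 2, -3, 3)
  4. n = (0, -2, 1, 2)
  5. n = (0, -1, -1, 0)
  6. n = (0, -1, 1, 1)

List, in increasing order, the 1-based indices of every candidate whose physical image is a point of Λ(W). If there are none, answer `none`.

1, 5

Internal map: ζ^{3j} for j=0..3 gives (1,0), (−√2/2,√2/2), (0,−1), (√2/2,√2/2).
#1 (-1, 0, 1, 1): internal (-0.292893, -0.292893); octagon support 0.414214 vs apothem 1 → ∈ W
#2 (-3, 3, -2, 3): internal (-3.000000, 6.242641); octagon support 6.535534 vs apothem 1 → ∉ W
#3 (3, 2, -3, 3): internal (3.707107, 6.535534); octagon support 7.242641 vs apothem 1 → ∉ W
#4 (0, -2, 1, 2): internal (2.828427, -1.000000); octagon support 2.828427 vs apothem 1 → ∉ W
#5 (0, -1, -1, 0): internal (0.707107, 0.292893); octagon support 0.707107 vs apothem 1 → ∈ W
#6 (0, -1, 1, 1): internal (1.414214, -1.000000); octagon support 1.707107 vs apothem 1 → ∉ W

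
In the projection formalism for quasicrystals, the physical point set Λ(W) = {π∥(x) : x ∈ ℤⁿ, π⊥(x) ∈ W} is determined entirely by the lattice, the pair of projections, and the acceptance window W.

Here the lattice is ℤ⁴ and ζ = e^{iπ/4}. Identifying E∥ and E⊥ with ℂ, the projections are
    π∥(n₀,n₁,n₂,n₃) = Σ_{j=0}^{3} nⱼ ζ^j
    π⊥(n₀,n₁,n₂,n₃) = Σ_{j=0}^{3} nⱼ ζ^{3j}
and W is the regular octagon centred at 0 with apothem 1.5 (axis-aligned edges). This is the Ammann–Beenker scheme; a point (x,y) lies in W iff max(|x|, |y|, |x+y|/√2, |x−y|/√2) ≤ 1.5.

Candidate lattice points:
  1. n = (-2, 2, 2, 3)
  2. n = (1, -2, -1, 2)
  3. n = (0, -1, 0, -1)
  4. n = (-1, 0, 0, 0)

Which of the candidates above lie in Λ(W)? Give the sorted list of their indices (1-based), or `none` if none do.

With ζ = e^{iπ/4} the internal vectors are ζ^0,ζ^3,ζ^6,ζ^9.
#1 (-2, 2, 2, 3): internal (-1.292893, 1.535534); octagon support 2.000000 vs apothem 1.5 → ∉ W
#2 (1, -2, -1, 2): internal (3.828427, 1.000000); octagon support 3.828427 vs apothem 1.5 → ∉ W
#3 (0, -1, 0, -1): internal (0.000000, -1.414214); octagon support 1.414214 vs apothem 1.5 → ∈ W
#4 (-1, 0, 0, 0): internal (-1.000000, 0.000000); octagon support 1.000000 vs apothem 1.5 → ∈ W

3, 4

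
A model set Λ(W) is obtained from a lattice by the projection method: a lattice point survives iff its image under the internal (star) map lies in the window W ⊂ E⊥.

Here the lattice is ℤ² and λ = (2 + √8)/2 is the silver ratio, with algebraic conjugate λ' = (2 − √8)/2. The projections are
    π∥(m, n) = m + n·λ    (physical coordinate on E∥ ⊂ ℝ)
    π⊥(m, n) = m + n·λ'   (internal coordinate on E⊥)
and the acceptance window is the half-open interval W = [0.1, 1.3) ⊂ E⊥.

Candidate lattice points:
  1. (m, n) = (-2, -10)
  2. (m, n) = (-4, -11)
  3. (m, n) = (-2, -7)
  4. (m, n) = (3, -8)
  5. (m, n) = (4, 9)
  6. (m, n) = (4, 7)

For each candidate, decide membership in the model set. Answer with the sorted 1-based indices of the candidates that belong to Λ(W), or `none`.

Numerically λ ≈ 2.414214 and λ' = −1/λ ≈ -0.414214.
candidate 1: (m,n)=(-2,-10) → π∥ = -2-10·λ ≈ -26.142136, π⊥ = -2-10·λ' ≈ 2.142136 ∉ [0.1, 1.3) ⇒ out
candidate 2: (m,n)=(-4,-11) → π∥ = -4-11·λ ≈ -30.556349, π⊥ = -4-11·λ' ≈ 0.556349 ∈ [0.1, 1.3) ⇒ IN Λ
candidate 3: (m,n)=(-2,-7) → π∥ = -2-7·λ ≈ -18.899495, π⊥ = -2-7·λ' ≈ 0.899495 ∈ [0.1, 1.3) ⇒ IN Λ
candidate 4: (m,n)=(3,-8) → π∥ = 3-8·λ ≈ -16.313708, π⊥ = 3-8·λ' ≈ 6.313708 ∉ [0.1, 1.3) ⇒ out
candidate 5: (m,n)=(4,9) → π∥ = 4+9·λ ≈ 25.727922, π⊥ = 4+9·λ' ≈ 0.272078 ∈ [0.1, 1.3) ⇒ IN Λ
candidate 6: (m,n)=(4,7) → π∥ = 4+7·λ ≈ 20.899495, π⊥ = 4+7·λ' ≈ 1.100505 ∈ [0.1, 1.3) ⇒ IN Λ

2, 3, 5, 6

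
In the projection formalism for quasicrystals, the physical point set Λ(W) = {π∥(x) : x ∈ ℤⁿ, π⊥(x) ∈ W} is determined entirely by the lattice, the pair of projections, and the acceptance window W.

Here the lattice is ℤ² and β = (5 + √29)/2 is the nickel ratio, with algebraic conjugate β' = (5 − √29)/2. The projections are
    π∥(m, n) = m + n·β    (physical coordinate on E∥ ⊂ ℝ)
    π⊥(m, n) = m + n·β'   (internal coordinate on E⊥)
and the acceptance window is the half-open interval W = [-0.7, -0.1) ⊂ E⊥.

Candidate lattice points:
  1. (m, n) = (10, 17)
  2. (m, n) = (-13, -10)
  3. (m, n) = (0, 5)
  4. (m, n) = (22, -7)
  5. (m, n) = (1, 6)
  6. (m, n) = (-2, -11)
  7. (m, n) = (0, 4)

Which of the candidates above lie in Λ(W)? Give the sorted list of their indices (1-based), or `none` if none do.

β' = (5−√29)/2 ≈ -0.1926.
candidate 1: (m,n)=(10,17) → π∥ = 10+17·β ≈ 98.2739, π⊥ = 10+17·β' ≈ 6.7261 ∉ [-0.7, -0.1) ⇒ out
candidate 2: (m,n)=(-13,-10) → π∥ = -13-10·β ≈ -64.9258, π⊥ = -13-10·β' ≈ -11.0742 ∉ [-0.7, -0.1) ⇒ out
candidate 3: (m,n)=(0,5) → π∥ = 0+5·β ≈ 25.9629, π⊥ = 0+5·β' ≈ -0.9629 ∉ [-0.7, -0.1) ⇒ out
candidate 4: (m,n)=(22,-7) → π∥ = 22-7·β ≈ -14.3481, π⊥ = 22-7·β' ≈ 23.3481 ∉ [-0.7, -0.1) ⇒ out
candidate 5: (m,n)=(1,6) → π∥ = 1+6·β ≈ 32.1555, π⊥ = 1+6·β' ≈ -0.1555 ∈ [-0.7, -0.1) ⇒ IN Λ
candidate 6: (m,n)=(-2,-11) → π∥ = -2-11·β ≈ -59.1184, π⊥ = -2-11·β' ≈ 0.1184 ∉ [-0.7, -0.1) ⇒ out
candidate 7: (m,n)=(0,4) → π∥ = 0+4·β ≈ 20.7703, π⊥ = 0+4·β' ≈ -0.7703 ∉ [-0.7, -0.1) ⇒ out

5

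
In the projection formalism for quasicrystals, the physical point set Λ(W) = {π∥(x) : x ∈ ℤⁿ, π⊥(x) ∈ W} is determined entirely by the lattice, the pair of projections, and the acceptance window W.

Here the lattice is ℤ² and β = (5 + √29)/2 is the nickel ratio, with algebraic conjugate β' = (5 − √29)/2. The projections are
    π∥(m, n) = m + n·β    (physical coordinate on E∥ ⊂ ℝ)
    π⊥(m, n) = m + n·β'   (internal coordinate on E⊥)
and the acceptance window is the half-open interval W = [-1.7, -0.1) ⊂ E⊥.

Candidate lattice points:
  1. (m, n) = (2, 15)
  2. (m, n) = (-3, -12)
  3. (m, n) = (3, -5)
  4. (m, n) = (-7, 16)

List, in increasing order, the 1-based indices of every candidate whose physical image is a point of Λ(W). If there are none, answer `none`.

1, 2

Numerically β ≈ 5.19258 and β' = −1/β ≈ -0.19258.
[1] lift (2,15): star map gives -0.88874; window check -1.7 ≤ -0.88874 < -0.1 is true → IN Λ
[2] lift (-3,-12): star map gives -0.68901; window check -1.7 ≤ -0.68901 < -0.1 is true → IN Λ
[3] lift (3,-5): star map gives 3.96291; window check -1.7 ≤ 3.96291 < -0.1 is false → out
[4] lift (-7,16): star map gives -10.08132; window check -1.7 ≤ -10.08132 < -0.1 is false → out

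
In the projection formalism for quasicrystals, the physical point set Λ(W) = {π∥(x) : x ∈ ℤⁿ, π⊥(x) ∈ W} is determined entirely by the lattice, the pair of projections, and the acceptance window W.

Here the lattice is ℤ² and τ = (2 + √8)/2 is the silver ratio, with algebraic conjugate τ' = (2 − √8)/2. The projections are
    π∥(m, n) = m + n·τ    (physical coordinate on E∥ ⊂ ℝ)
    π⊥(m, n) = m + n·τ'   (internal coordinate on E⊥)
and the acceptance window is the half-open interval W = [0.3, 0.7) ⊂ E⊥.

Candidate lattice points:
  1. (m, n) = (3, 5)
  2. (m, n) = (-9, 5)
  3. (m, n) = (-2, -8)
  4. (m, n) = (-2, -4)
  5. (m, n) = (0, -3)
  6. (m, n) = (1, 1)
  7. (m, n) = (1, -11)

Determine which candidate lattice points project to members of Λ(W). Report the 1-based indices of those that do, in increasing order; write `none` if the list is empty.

Numerically τ ≈ 2.41421 and τ' = −1/τ ≈ -0.41421.
[1] lift (3,5): star map gives 0.92893; window check 0.3 ≤ 0.92893 < 0.7 is false → out
[2] lift (-9,5): star map gives -11.07107; window check 0.3 ≤ -11.07107 < 0.7 is false → out
[3] lift (-2,-8): star map gives 1.31371; window check 0.3 ≤ 1.31371 < 0.7 is false → out
[4] lift (-2,-4): star map gives -0.34315; window check 0.3 ≤ -0.34315 < 0.7 is false → out
[5] lift (0,-3): star map gives 1.24264; window check 0.3 ≤ 1.24264 < 0.7 is false → out
[6] lift (1,1): star map gives 0.58579; window check 0.3 ≤ 0.58579 < 0.7 is true → IN Λ
[7] lift (1,-11): star map gives 5.55635; window check 0.3 ≤ 5.55635 < 0.7 is false → out

6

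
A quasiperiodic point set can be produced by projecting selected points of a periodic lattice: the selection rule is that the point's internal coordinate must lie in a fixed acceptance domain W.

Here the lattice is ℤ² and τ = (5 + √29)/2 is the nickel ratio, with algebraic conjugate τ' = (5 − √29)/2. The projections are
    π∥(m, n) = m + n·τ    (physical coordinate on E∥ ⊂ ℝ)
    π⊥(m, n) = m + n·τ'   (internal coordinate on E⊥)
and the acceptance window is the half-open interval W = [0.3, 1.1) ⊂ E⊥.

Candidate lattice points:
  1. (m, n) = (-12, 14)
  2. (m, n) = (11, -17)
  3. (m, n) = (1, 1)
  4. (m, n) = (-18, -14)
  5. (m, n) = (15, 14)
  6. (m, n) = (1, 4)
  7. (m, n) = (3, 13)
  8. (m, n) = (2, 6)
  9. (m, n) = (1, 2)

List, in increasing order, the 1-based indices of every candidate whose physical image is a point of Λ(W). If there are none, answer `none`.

Numerically τ ≈ 5.1926 and τ' = −1/τ ≈ -0.1926.
[1] lift (-12,14): star map gives -14.6962; window check 0.3 ≤ -14.6962 < 1.1 is false → out
[2] lift (11,-17): star map gives 14.2739; window check 0.3 ≤ 14.2739 < 1.1 is false → out
[3] lift (1,1): star map gives 0.8074; window check 0.3 ≤ 0.8074 < 1.1 is true → IN Λ
[4] lift (-18,-14): star map gives -15.3038; window check 0.3 ≤ -15.3038 < 1.1 is false → out
[5] lift (15,14): star map gives 12.3038; window check 0.3 ≤ 12.3038 < 1.1 is false → out
[6] lift (1,4): star map gives 0.2297; window check 0.3 ≤ 0.2297 < 1.1 is false → out
[7] lift (3,13): star map gives 0.4964; window check 0.3 ≤ 0.4964 < 1.1 is true → IN Λ
[8] lift (2,6): star map gives 0.8445; window check 0.3 ≤ 0.8445 < 1.1 is true → IN Λ
[9] lift (1,2): star map gives 0.6148; window check 0.3 ≤ 0.6148 < 1.1 is true → IN Λ

3, 7, 8, 9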